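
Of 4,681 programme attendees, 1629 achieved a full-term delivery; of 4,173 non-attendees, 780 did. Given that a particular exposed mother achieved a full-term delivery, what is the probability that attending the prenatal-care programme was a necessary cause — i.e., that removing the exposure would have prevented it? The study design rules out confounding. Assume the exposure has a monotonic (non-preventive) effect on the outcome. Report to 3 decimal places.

p₁ = P(outcome | exposed) = 1629/4681 = 0.348
p₀ = P(outcome | unexposed) = 780/4173 = 0.18692
Under exogeneity and monotonicity, PN = (p₁ − p₀) / p₁.
PN = (0.348 − 0.18692) / 0.348 = 0.16109 / 0.348 ≈ 0.4629

PN ≈ 0.463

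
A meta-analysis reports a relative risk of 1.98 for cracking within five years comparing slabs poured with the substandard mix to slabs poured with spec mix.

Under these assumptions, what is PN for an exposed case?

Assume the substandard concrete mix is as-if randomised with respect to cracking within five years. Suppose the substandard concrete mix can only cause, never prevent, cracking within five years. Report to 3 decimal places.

PN ≈ 0.495

Under exogeneity and monotonicity, PN = (RR − 1) / RR = 1 − 1/RR.
PN = (1.98 − 1) / 1.98 = 0.98 / 1.98 ≈ 0.4949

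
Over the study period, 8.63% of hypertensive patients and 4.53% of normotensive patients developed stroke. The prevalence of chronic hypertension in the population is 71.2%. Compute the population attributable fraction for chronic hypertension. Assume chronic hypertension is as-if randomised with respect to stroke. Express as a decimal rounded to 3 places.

PAF ≈ 0.392

p₁ = 0.0863, p₀ = 0.0453.
Overall risk P(Y=1) = π·p₁ + (1−π)·p₀ = 0.712×0.0863 + 0.288×0.0453 = 0.074492.
Under exogeneity, PAF = [P(Y=1) − p₀] / P(Y=1).
PAF = (0.074492 − 0.0453) / 0.074492 ≈ 0.3919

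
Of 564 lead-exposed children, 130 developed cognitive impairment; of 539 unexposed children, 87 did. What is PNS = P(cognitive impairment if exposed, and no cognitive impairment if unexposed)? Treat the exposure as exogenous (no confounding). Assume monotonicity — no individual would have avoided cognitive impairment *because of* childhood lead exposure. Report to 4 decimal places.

p₁ = P(outcome | exposed) = 130/564 = 0.2305
p₀ = P(outcome | unexposed) = 87/539 = 0.16141
Under exogeneity and monotonicity, PNS = p₁ − p₀.
PNS = 0.2305 − 0.16141 = 0.069086

PNS ≈ 0.0691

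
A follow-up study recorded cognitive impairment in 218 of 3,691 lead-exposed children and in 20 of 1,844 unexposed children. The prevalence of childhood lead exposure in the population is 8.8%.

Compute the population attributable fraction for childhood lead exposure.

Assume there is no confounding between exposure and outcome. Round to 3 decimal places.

PAF ≈ 0.281

p₁ = P(outcome | exposed) = 218/3691 = 0.059063
p₀ = P(outcome | unexposed) = 20/1844 = 0.010846
Overall risk P(Y=1) = π·p₁ + (1−π)·p₀ = 0.088×0.059063 + 0.912×0.010846 = 0.015089.
Under exogeneity, PAF = [P(Y=1) − p₀] / P(Y=1).
PAF = (0.015089 − 0.010846) / 0.015089 ≈ 0.2812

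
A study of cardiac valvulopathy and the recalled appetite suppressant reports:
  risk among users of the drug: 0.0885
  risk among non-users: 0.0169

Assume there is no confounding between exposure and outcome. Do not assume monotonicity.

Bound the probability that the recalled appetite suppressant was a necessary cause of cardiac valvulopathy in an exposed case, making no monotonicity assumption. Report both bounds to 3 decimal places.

Let p₁ = 0.0885, p₀ = 0.0169.
Under exogeneity alone the bounds on PN are max{0,(p₁−p₀)/p₁} ≤ PN ≤ min{1,(1−p₀)/p₁}.
  lower = (p₁ − p₀)/p₁ = 0.0716 / 0.0885 ≈ 0.8090
  upper = min{1, (1 − p₀)/p₁} = 0.9831 / 0.0885 ≈ 11.1085 → capped at 1

0.809 ≤ PN ≤ 1.000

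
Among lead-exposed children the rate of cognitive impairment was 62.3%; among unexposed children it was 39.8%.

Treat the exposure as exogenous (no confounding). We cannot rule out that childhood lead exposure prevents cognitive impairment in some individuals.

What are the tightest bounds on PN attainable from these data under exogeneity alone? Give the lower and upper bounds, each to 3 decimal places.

p₁ = 0.623, p₀ = 0.398.
Under exogeneity alone the bounds on PN are max{0,(p₁−p₀)/p₁} ≤ PN ≤ min{1,(1−p₀)/p₁}.
  lower = (p₁ − p₀)/p₁ = 0.225 / 0.623 ≈ 0.3612
  upper = min{1, (1 − p₀)/p₁} = 0.602 / 0.623 ≈ 0.9663

0.361 ≤ PN ≤ 0.966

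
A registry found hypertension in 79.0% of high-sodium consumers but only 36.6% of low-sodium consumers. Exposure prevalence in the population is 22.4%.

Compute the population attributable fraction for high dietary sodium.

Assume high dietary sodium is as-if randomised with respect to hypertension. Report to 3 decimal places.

p₁ = 0.79, p₀ = 0.366.
Overall risk P(Y=1) = π·p₁ + (1−π)·p₀ = 0.224×0.79 + 0.776×0.366 = 0.46098.
Under exogeneity, PAF = [P(Y=1) − p₀] / P(Y=1).
PAF = (0.46098 − 0.366) / 0.46098 ≈ 0.2060

PAF ≈ 0.206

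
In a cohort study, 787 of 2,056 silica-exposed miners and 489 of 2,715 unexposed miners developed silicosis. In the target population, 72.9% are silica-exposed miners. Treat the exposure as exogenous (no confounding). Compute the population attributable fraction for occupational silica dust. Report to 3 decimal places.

p₁ = P(outcome | exposed) = 787/2056 = 0.38278
p₀ = P(outcome | unexposed) = 489/2715 = 0.18011
Overall risk P(Y=1) = π·p₁ + (1−π)·p₀ = 0.729×0.38278 + 0.271×0.18011 = 0.32786.
Under exogeneity, PAF = [P(Y=1) − p₀] / P(Y=1).
PAF = (0.32786 − 0.18011) / 0.32786 ≈ 0.4506

PAF ≈ 0.451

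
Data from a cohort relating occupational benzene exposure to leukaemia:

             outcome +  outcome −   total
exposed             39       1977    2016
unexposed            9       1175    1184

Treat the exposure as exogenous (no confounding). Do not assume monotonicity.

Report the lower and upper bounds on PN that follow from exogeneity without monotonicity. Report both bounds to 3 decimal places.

0.607 ≤ PN ≤ 1.000

p₁ = P(outcome | exposed) = 39/2016 = 0.019345
p₀ = P(outcome | unexposed) = 9/1184 = 0.0076014
Under exogeneity alone the bounds on PN are max{0,(p₁−p₀)/p₁} ≤ PN ≤ min{1,(1−p₀)/p₁}.
  lower = (p₁ − p₀)/p₁ = 0.011744 / 0.019345 ≈ 0.6071
  upper = min{1, (1 − p₀)/p₁} = 0.9924 / 0.019345 ≈ 51.2994 → capped at 1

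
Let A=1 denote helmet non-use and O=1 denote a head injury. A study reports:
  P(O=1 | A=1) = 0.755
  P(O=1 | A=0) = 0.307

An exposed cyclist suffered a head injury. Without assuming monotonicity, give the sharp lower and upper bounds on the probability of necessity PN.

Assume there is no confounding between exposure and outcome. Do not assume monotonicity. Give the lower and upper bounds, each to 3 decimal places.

Let p₁ = 0.755, p₀ = 0.307.
Under exogeneity alone the bounds on PN are max{0,(p₁−p₀)/p₁} ≤ PN ≤ min{1,(1−p₀)/p₁}.
  lower = (p₁ − p₀)/p₁ = 0.448 / 0.755 ≈ 0.5934
  upper = min{1, (1 − p₀)/p₁} = 0.693 / 0.755 ≈ 0.9179

0.593 ≤ PN ≤ 0.918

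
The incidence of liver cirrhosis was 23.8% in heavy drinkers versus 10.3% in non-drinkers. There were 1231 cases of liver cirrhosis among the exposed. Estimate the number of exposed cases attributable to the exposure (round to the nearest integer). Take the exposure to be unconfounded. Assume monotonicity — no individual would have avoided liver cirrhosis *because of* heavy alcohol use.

p₁ = 0.238, p₀ = 0.103.
PN = (p₁ − p₀)/p₁ = (0.238 − 0.103) / 0.238 ≈ 0.56723.
Attributable cases ≈ PN × (exposed cases) = 0.56723 × 1231 ≈ 698.26.

about 698 cases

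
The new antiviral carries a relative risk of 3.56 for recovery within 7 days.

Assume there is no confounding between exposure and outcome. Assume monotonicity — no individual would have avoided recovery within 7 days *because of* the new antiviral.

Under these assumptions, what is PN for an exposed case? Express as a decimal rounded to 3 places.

Under exogeneity and monotonicity, PN = (RR − 1) / RR = 1 − 1/RR.
PN = (3.56 − 1) / 3.56 = 2.56 / 3.56 ≈ 0.7191

PN ≈ 0.719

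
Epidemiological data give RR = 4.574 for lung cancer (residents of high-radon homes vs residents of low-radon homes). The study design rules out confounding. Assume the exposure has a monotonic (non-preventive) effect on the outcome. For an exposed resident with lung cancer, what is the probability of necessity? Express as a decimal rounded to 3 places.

PN ≈ 0.781

Under exogeneity and monotonicity, PN = (RR − 1) / RR = 1 − 1/RR.
PN = (4.574 − 1) / 4.574 = 3.574 / 4.574 ≈ 0.7814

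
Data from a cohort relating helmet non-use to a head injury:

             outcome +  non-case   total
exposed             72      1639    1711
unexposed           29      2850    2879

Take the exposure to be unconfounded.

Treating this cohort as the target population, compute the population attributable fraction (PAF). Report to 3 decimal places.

p₁ = P(outcome | exposed) = 72/1711 = 0.042081
p₀ = P(outcome | unexposed) = 29/2879 = 0.010073
Exposure prevalence π = 1711/4590 = 0.37277; overall risk P(Y=1) = 0.022004.
Under exogeneity, PAF = [P(Y=1) − p₀]/P(Y=1).
PAF = (0.022004 − 0.010073) / 0.022004 ≈ 0.5422

PAF ≈ 0.542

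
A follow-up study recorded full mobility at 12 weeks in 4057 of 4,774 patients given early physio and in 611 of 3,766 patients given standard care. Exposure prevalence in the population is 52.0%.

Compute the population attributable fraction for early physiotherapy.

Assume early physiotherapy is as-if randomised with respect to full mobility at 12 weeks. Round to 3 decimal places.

p₁ = P(outcome | exposed) = 4057/4774 = 0.84981
p₀ = P(outcome | unexposed) = 611/3766 = 0.16224
Overall risk P(Y=1) = π·p₁ + (1−π)·p₀ = 0.52×0.84981 + 0.48×0.16224 = 0.51978.
Under exogeneity, PAF = [P(Y=1) − p₀] / P(Y=1).
PAF = (0.51978 − 0.16224) / 0.51978 ≈ 0.6879

PAF ≈ 0.688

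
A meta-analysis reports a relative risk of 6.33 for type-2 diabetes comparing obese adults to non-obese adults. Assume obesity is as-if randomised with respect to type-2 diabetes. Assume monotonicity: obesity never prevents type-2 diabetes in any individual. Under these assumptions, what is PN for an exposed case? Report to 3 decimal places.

PN ≈ 0.842

Under exogeneity and monotonicity, PN = (RR − 1) / RR = 1 − 1/RR.
PN = (6.33 − 1) / 6.33 = 5.33 / 6.33 ≈ 0.8420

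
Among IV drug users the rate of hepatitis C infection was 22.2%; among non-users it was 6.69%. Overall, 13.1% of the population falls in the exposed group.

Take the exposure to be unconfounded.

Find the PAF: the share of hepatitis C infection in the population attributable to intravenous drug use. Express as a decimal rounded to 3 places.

PAF ≈ 0.233

p₁ = 0.222, p₀ = 0.0669.
Overall risk P(Y=1) = π·p₁ + (1−π)·p₀ = 0.131×0.222 + 0.869×0.0669 = 0.087218.
Under exogeneity, PAF = [P(Y=1) − p₀] / P(Y=1).
PAF = (0.087218 − 0.0669) / 0.087218 ≈ 0.2330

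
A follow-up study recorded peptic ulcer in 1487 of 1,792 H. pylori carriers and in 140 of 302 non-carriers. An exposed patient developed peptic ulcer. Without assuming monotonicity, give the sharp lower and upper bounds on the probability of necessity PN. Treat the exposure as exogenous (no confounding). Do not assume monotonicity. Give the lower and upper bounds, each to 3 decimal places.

p₁ = P(outcome | exposed) = 1487/1792 = 0.8298
p₀ = P(outcome | unexposed) = 140/302 = 0.46358
Under exogeneity alone the bounds on PN are max{0,(p₁−p₀)/p₁} ≤ PN ≤ min{1,(1−p₀)/p₁}.
  lower = (p₁ − p₀)/p₁ = 0.36622 / 0.8298 ≈ 0.4413
  upper = min{1, (1 − p₀)/p₁} = 0.53642 / 0.8298 ≈ 0.6465

0.441 ≤ PN ≤ 0.646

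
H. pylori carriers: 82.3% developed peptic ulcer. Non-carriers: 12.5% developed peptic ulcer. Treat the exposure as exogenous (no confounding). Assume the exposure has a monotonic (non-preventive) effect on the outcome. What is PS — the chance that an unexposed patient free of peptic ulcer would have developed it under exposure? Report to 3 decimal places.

PS ≈ 0.798

p₁ = 0.823, p₀ = 0.125.
Under exogeneity and monotonicity, PS = (p₁ − p₀) / (1 − p₀).
PS = (0.823 − 0.125) / (1 − 0.125) = 0.698 / 0.875 ≈ 0.7977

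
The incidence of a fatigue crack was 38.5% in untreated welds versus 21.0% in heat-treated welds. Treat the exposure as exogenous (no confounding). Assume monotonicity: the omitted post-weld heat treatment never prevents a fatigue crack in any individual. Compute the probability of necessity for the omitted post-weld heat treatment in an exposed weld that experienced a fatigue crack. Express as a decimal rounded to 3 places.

p₁ = 0.385, p₀ = 0.21.
Under exogeneity and monotonicity, PN = (p₁ − p₀) / p₁.
PN = (0.385 − 0.21) / 0.385 = 0.175 / 0.385 ≈ 0.4545

PN ≈ 0.455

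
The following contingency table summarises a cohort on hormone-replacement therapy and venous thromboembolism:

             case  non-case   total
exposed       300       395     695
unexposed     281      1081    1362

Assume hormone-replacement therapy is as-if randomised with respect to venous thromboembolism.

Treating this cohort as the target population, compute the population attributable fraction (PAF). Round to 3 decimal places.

p₁ = P(outcome | exposed) = 300/695 = 0.43165
p₀ = P(outcome | unexposed) = 281/1362 = 0.20631
Exposure prevalence π = 695/2057 = 0.33787; overall risk P(Y=1) = 0.28245.
Under exogeneity, PAF = [P(Y=1) − p₀]/P(Y=1).
PAF = (0.28245 − 0.20631) / 0.28245 ≈ 0.2696

PAF ≈ 0.270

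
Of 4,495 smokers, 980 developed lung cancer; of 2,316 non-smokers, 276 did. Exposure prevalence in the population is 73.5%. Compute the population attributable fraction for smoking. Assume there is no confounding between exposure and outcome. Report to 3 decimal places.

p₁ = P(outcome | exposed) = 980/4495 = 0.21802
p₀ = P(outcome | unexposed) = 276/2316 = 0.11917
Overall risk P(Y=1) = π·p₁ + (1−π)·p₀ = 0.735×0.21802 + 0.265×0.11917 = 0.19183.
Under exogeneity, PAF = [P(Y=1) − p₀] / P(Y=1).
PAF = (0.19183 − 0.11917) / 0.19183 ≈ 0.3788

PAF ≈ 0.379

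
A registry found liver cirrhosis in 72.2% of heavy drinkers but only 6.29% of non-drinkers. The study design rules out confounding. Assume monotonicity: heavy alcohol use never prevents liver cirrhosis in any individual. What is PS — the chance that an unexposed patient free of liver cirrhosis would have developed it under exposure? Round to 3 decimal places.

p₁ = 0.722, p₀ = 0.0629.
Under exogeneity and monotonicity, PS = (p₁ − p₀) / (1 − p₀).
PS = (0.722 − 0.0629) / (1 − 0.0629) = 0.6591 / 0.9371 ≈ 0.7033

PS ≈ 0.703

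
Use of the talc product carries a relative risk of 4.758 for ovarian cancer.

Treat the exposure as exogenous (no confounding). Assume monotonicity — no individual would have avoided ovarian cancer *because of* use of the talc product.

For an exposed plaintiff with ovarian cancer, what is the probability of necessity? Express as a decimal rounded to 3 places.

Under exogeneity and monotonicity, PN = (RR − 1) / RR = 1 − 1/RR.
PN = (4.758 − 1) / 4.758 = 3.758 / 4.758 ≈ 0.7898

PN ≈ 0.790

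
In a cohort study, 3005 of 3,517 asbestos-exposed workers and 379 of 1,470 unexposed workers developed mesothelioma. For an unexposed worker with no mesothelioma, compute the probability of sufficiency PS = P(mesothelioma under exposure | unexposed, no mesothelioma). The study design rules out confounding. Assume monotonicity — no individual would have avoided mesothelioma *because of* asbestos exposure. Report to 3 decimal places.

p₁ = P(outcome | exposed) = 3005/3517 = 0.85442
p₀ = P(outcome | unexposed) = 379/1470 = 0.25782
Under exogeneity and monotonicity, PS = (p₁ − p₀) / (1 − p₀).
PS = (0.85442 − 0.25782) / (1 − 0.25782) = 0.5966 / 0.74218 ≈ 0.8038

PS ≈ 0.804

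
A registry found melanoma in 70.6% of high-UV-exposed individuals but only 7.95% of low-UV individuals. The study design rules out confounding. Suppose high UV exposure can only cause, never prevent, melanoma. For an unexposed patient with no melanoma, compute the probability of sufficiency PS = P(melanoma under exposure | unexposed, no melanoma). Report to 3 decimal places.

PS ≈ 0.681

p₁ = 0.706, p₀ = 0.0795.
Under exogeneity and monotonicity, PS = (p₁ − p₀) / (1 − p₀).
PS = (0.706 − 0.0795) / (1 − 0.0795) = 0.6265 / 0.9205 ≈ 0.6806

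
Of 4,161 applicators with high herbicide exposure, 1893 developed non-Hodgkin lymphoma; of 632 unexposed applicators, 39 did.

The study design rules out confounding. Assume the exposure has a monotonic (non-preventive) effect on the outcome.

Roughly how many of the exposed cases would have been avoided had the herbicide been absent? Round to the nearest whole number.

about 1636 cases

p₁ = P(outcome | exposed) = 1893/4161 = 0.45494
p₀ = P(outcome | unexposed) = 39/632 = 0.061709
PN = (p₁ − p₀)/p₁ = (0.45494 − 0.061709) / 0.45494 ≈ 0.86436.
Attributable cases ≈ PN × (exposed cases) = 0.86436 × 1893 ≈ 1636.23.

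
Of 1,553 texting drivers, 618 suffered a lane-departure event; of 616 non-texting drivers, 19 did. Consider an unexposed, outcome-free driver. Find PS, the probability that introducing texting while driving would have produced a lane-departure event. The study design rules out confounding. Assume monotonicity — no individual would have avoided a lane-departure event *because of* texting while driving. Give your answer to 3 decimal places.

PS ≈ 0.379

p₁ = P(outcome | exposed) = 618/1553 = 0.39794
p₀ = P(outcome | unexposed) = 19/616 = 0.030844
Under exogeneity and monotonicity, PS = (p₁ − p₀) / (1 − p₀).
PS = (0.39794 − 0.030844) / (1 − 0.030844) = 0.3671 / 0.96916 ≈ 0.3788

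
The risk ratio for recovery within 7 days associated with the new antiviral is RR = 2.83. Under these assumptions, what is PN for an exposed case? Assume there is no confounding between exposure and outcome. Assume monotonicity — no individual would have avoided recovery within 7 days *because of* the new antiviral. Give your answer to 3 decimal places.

PN ≈ 0.647

Under exogeneity and monotonicity, PN = (RR − 1) / RR = 1 − 1/RR.
PN = (2.83 − 1) / 2.83 = 1.83 / 2.83 ≈ 0.6466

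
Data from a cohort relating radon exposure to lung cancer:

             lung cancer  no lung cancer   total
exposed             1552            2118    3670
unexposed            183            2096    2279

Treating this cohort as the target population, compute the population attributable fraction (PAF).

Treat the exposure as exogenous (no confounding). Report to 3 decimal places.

p₁ = P(outcome | exposed) = 1552/3670 = 0.42289
p₀ = P(outcome | unexposed) = 183/2279 = 0.080298
Exposure prevalence π = 3670/5949 = 0.61691; overall risk P(Y=1) = 0.29165.
Under exogeneity, PAF = [P(Y=1) − p₀]/P(Y=1).
PAF = (0.29165 − 0.080298) / 0.29165 ≈ 0.7247

PAF ≈ 0.725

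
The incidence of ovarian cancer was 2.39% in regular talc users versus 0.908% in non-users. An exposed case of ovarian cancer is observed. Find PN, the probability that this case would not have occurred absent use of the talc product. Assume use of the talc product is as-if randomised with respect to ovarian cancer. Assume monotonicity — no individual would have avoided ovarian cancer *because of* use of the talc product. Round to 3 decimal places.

p₁ = 0.0239, p₀ = 0.00908.
Under exogeneity and monotonicity, PN = (p₁ − p₀) / p₁.
PN = (0.0239 − 0.00908) / 0.0239 = 0.01482 / 0.0239 ≈ 0.6201

PN ≈ 0.620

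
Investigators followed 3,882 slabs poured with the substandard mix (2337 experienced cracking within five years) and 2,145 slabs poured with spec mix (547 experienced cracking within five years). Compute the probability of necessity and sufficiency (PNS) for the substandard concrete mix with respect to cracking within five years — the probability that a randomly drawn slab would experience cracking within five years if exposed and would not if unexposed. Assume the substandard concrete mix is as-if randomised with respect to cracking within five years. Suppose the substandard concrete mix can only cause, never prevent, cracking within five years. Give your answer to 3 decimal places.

PNS ≈ 0.347

p₁ = P(outcome | exposed) = 2337/3882 = 0.60201
p₀ = P(outcome | unexposed) = 547/2145 = 0.25501
Under exogeneity and monotonicity, PNS = p₁ − p₀.
PNS = 0.60201 − 0.25501 = 0.347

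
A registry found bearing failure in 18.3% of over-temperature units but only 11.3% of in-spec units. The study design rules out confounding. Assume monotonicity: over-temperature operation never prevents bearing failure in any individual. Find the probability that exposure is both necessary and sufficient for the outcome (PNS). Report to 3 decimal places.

PNS ≈ 0.070

p₁ = 0.183, p₀ = 0.113.
Under exogeneity and monotonicity, PNS = p₁ − p₀.
PNS = 0.183 − 0.113 = 0.07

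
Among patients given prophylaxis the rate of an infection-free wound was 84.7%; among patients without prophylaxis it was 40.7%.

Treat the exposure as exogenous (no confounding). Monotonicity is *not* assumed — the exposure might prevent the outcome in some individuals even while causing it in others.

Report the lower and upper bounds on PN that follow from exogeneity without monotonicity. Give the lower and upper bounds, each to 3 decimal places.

p₁ = 0.847, p₀ = 0.407.
Under exogeneity alone the bounds on PN are max{0,(p₁−p₀)/p₁} ≤ PN ≤ min{1,(1−p₀)/p₁}.
  lower = (p₁ − p₀)/p₁ = 0.44 / 0.847 ≈ 0.5195
  upper = min{1, (1 − p₀)/p₁} = 0.593 / 0.847 ≈ 0.7001

0.519 ≤ PN ≤ 0.700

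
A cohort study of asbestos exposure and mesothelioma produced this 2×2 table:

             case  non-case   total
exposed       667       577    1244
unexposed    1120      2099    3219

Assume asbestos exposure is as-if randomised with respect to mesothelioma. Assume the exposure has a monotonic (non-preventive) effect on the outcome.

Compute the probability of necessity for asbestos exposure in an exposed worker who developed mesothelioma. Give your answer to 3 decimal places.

p₁ = P(outcome | exposed) = 667/1244 = 0.53617
p₀ = P(outcome | unexposed) = 1120/3219 = 0.34793
Under exogeneity and monotonicity, PN = (p₁ − p₀) / p₁.
PN = (0.53617 − 0.34793) / 0.53617 = 0.18824 / 0.53617 ≈ 0.3511

PN ≈ 0.351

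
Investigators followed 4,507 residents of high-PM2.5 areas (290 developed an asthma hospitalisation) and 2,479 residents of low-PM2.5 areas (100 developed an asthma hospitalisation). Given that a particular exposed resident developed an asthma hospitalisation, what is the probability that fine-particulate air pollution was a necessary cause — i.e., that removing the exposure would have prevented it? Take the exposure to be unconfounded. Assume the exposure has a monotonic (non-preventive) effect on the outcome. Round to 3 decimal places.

PN ≈ 0.373

p₁ = P(outcome | exposed) = 290/4507 = 0.064344
p₀ = P(outcome | unexposed) = 100/2479 = 0.040339
Under exogeneity and monotonicity, PN = (p₁ − p₀) / p₁.
PN = (0.064344 − 0.040339) / 0.064344 = 0.024006 / 0.064344 ≈ 0.3731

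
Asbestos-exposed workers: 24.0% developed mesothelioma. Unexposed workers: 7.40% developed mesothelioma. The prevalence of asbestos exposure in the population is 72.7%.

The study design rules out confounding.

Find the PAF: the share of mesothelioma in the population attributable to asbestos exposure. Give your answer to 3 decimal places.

p₁ = 0.24, p₀ = 0.074.
Overall risk P(Y=1) = π·p₁ + (1−π)·p₀ = 0.727×0.24 + 0.273×0.074 = 0.19468.
Under exogeneity, PAF = [P(Y=1) − p₀] / P(Y=1).
PAF = (0.19468 − 0.074) / 0.19468 ≈ 0.6199

PAF ≈ 0.620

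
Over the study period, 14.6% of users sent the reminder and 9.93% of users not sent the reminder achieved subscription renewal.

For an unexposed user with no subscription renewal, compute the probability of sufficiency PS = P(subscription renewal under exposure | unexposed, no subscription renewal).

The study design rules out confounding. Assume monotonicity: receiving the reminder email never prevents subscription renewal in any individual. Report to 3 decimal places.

p₁ = 0.146, p₀ = 0.0993.
Under exogeneity and monotonicity, PS = (p₁ − p₀) / (1 − p₀).
PS = (0.146 − 0.0993) / (1 − 0.0993) = 0.0467 / 0.9007 ≈ 0.0518

PS ≈ 0.052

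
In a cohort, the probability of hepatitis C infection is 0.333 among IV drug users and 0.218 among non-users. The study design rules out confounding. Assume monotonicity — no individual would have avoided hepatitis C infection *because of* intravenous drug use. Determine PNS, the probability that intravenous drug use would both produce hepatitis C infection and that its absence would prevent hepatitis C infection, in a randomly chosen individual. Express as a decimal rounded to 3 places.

Let p₁ = 0.333, p₀ = 0.218.
Under exogeneity and monotonicity, PNS = p₁ − p₀.
PNS = 0.333 − 0.218 = 0.115

PNS ≈ 0.115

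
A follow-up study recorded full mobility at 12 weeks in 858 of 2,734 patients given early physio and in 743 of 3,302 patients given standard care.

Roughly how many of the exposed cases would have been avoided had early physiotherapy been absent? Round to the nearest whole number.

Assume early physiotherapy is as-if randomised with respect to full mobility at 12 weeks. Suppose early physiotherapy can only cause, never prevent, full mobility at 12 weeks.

about 243 cases

p₁ = P(outcome | exposed) = 858/2734 = 0.31383
p₀ = P(outcome | unexposed) = 743/3302 = 0.22502
PN = (p₁ − p₀)/p₁ = (0.31383 − 0.22502) / 0.31383 ≈ 0.28299.
Attributable cases ≈ PN × (exposed cases) = 0.28299 × 858 ≈ 242.81.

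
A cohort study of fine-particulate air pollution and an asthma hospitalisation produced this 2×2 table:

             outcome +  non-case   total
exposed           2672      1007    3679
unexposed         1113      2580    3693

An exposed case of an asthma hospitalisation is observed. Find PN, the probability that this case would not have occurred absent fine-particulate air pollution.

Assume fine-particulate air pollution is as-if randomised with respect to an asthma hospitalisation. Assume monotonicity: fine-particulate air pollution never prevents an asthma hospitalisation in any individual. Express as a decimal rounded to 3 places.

PN ≈ 0.585

p₁ = P(outcome | exposed) = 2672/3679 = 0.72628
p₀ = P(outcome | unexposed) = 1113/3693 = 0.30138
Under exogeneity and monotonicity, PN = (p₁ − p₀) / p₁.
PN = (0.72628 − 0.30138) / 0.72628 = 0.4249 / 0.72628 ≈ 0.5850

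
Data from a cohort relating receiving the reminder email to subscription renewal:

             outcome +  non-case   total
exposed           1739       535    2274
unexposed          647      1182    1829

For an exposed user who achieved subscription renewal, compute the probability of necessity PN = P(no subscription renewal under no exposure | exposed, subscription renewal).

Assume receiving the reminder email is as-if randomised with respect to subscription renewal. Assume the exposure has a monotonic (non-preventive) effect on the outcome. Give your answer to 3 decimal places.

PN ≈ 0.537

p₁ = P(outcome | exposed) = 1739/2274 = 0.76473
p₀ = P(outcome | unexposed) = 647/1829 = 0.35375
Under exogeneity and monotonicity, PN = (p₁ − p₀) / p₁.
PN = (0.76473 − 0.35375) / 0.76473 = 0.41099 / 0.76473 ≈ 0.5374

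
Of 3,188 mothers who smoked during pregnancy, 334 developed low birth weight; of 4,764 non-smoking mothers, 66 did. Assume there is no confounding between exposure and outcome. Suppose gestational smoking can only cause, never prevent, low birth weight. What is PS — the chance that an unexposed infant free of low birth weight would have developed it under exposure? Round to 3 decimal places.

p₁ = P(outcome | exposed) = 334/3188 = 0.10477
p₀ = P(outcome | unexposed) = 66/4764 = 0.013854
Under exogeneity and monotonicity, PS = (p₁ − p₀) / (1 − p₀).
PS = (0.10477 − 0.013854) / (1 − 0.013854) = 0.090914 / 0.98615 ≈ 0.0922

PS ≈ 0.092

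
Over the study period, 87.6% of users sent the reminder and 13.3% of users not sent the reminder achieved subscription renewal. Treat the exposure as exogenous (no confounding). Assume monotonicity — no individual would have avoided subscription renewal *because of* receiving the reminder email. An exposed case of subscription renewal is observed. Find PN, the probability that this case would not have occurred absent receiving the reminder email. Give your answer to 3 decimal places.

PN ≈ 0.848

p₁ = 0.876, p₀ = 0.133.
Under exogeneity and monotonicity, PN = (p₁ − p₀) / p₁.
PN = (0.876 − 0.133) / 0.876 = 0.743 / 0.876 ≈ 0.8482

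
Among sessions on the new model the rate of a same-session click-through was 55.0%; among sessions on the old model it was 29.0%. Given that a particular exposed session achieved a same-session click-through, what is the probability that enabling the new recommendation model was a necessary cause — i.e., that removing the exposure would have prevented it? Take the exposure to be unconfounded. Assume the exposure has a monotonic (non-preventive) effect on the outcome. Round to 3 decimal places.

p₁ = 0.55, p₀ = 0.29.
Under exogeneity and monotonicity, PN = (p₁ − p₀) / p₁.
PN = (0.55 − 0.29) / 0.55 = 0.26 / 0.55 ≈ 0.4727

PN ≈ 0.473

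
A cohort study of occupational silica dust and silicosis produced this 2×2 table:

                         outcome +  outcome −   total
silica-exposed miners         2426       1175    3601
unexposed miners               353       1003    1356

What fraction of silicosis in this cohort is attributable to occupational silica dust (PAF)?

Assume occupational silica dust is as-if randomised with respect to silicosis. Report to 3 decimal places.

p₁ = P(outcome | exposed) = 2426/3601 = 0.6737
p₀ = P(outcome | unexposed) = 353/1356 = 0.26032
Exposure prevalence π = 3601/4957 = 0.72645; overall risk P(Y=1) = 0.56062.
Under exogeneity, PAF = [P(Y=1) − p₀]/P(Y=1).
PAF = (0.56062 − 0.26032) / 0.56062 ≈ 0.5357

PAF ≈ 0.536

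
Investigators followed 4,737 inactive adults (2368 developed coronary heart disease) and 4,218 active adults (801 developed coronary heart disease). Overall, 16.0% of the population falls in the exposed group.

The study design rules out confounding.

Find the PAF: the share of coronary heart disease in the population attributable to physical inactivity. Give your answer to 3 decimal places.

p₁ = P(outcome | exposed) = 2368/4737 = 0.49989
p₀ = P(outcome | unexposed) = 801/4218 = 0.1899
Overall risk P(Y=1) = π·p₁ + (1−π)·p₀ = 0.16×0.49989 + 0.84×0.1899 = 0.2395.
Under exogeneity, PAF = [P(Y=1) − p₀] / P(Y=1).
PAF = (0.2395 − 0.1899) / 0.2395 ≈ 0.2071

PAF ≈ 0.207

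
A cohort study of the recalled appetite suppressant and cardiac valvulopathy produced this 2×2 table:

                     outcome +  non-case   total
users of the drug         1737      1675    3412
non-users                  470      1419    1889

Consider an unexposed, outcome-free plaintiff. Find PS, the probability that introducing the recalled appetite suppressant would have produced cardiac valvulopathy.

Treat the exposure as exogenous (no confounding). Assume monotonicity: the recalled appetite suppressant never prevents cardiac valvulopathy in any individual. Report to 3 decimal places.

p₁ = P(outcome | exposed) = 1737/3412 = 0.50909
p₀ = P(outcome | unexposed) = 470/1889 = 0.24881
Under exogeneity and monotonicity, PS = (p₁ − p₀) / (1 − p₀).
PS = (0.50909 − 0.24881) / (1 − 0.24881) = 0.26028 / 0.75119 ≈ 0.3465

PS ≈ 0.346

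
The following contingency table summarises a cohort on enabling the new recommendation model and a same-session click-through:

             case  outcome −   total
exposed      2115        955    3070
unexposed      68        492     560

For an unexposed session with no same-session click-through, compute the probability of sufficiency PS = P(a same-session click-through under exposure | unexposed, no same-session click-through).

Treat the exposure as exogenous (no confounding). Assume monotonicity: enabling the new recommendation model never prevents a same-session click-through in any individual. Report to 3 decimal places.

p₁ = P(outcome | exposed) = 2115/3070 = 0.68893
p₀ = P(outcome | unexposed) = 68/560 = 0.12143
Under exogeneity and monotonicity, PS = (p₁ − p₀) / (1 − p₀).
PS = (0.68893 − 0.12143) / (1 − 0.12143) = 0.5675 / 0.87857 ≈ 0.6459

PS ≈ 0.646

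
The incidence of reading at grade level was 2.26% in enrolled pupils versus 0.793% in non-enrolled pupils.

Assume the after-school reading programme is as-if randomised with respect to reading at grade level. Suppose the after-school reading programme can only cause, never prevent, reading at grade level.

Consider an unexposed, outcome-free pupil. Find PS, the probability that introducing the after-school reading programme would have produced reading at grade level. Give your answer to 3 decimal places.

PS ≈ 0.015

p₁ = 0.0226, p₀ = 0.00793.
Under exogeneity and monotonicity, PS = (p₁ − p₀) / (1 − p₀).
PS = (0.0226 − 0.00793) / (1 − 0.00793) = 0.01467 / 0.99207 ≈ 0.0148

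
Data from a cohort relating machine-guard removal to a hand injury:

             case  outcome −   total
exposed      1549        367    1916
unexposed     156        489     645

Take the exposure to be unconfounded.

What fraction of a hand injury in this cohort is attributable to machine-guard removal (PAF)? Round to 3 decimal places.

PAF ≈ 0.637

p₁ = P(outcome | exposed) = 1549/1916 = 0.80846
p₀ = P(outcome | unexposed) = 156/645 = 0.24186
Exposure prevalence π = 1916/2561 = 0.74815; overall risk P(Y=1) = 0.66576.
Under exogeneity, PAF = [P(Y=1) − p₀]/P(Y=1).
PAF = (0.66576 − 0.24186) / 0.66576 ≈ 0.6367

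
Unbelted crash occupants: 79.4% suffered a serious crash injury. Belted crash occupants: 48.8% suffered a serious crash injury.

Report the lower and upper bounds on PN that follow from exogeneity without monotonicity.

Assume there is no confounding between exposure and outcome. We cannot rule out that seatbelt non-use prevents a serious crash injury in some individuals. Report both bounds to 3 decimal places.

0.385 ≤ PN ≤ 0.645

p₁ = 0.794, p₀ = 0.488.
Under exogeneity alone the bounds on PN are max{0,(p₁−p₀)/p₁} ≤ PN ≤ min{1,(1−p₀)/p₁}.
  lower = (p₁ − p₀)/p₁ = 0.306 / 0.794 ≈ 0.3854
  upper = min{1, (1 − p₀)/p₁} = 0.512 / 0.794 ≈ 0.6448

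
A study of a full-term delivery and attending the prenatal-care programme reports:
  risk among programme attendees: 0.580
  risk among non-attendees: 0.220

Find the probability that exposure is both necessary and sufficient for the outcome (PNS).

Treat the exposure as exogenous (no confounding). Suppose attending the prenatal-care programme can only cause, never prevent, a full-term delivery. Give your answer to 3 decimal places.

Let p₁ = 0.58, p₀ = 0.22.
Under exogeneity and monotonicity, PNS = p₁ − p₀.
PNS = 0.58 − 0.22 = 0.36

PNS ≈ 0.360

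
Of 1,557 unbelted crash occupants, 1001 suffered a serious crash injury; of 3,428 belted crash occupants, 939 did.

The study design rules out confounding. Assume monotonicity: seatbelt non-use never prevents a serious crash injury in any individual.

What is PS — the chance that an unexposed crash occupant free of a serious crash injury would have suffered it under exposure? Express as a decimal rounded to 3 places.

p₁ = P(outcome | exposed) = 1001/1557 = 0.6429
p₀ = P(outcome | unexposed) = 939/3428 = 0.27392
Under exogeneity and monotonicity, PS = (p₁ − p₀) / (1 − p₀).
PS = (0.6429 − 0.27392) / (1 − 0.27392) = 0.36898 / 0.72608 ≈ 0.5082

PS ≈ 0.508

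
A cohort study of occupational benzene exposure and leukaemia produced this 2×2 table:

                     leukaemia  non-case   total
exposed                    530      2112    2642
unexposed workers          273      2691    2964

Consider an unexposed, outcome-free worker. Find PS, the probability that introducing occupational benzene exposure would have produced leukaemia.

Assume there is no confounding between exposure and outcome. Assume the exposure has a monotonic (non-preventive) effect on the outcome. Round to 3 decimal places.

p₁ = P(outcome | exposed) = 530/2642 = 0.20061
p₀ = P(outcome | unexposed) = 273/2964 = 0.092105
Under exogeneity and monotonicity, PS = (p₁ − p₀)/(1 − p₀).
PS = (0.20061 − 0.092105) / 0.90789 ≈ 0.1195

PS ≈ 0.120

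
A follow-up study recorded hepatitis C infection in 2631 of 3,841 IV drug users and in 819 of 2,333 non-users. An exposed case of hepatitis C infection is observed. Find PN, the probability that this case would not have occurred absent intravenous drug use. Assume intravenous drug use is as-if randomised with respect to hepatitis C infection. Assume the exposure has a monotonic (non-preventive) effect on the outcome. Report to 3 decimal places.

p₁ = P(outcome | exposed) = 2631/3841 = 0.68498
p₀ = P(outcome | unexposed) = 819/2333 = 0.35105
Under exogeneity and monotonicity, PN = (p₁ − p₀) / p₁.
PN = (0.68498 − 0.35105) / 0.68498 = 0.33393 / 0.68498 ≈ 0.4875

PN ≈ 0.488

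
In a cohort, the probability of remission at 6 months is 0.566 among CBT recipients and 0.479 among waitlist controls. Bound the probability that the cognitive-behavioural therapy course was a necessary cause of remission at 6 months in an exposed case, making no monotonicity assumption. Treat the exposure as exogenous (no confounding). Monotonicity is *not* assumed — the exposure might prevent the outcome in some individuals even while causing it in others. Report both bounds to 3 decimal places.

0.154 ≤ PN ≤ 0.920

Let p₁ = 0.566, p₀ = 0.479.
Under exogeneity alone the bounds on PN are max{0,(p₁−p₀)/p₁} ≤ PN ≤ min{1,(1−p₀)/p₁}.
  lower = (p₁ − p₀)/p₁ = 0.087 / 0.566 ≈ 0.1537
  upper = min{1, (1 − p₀)/p₁} = 0.521 / 0.566 ≈ 0.9205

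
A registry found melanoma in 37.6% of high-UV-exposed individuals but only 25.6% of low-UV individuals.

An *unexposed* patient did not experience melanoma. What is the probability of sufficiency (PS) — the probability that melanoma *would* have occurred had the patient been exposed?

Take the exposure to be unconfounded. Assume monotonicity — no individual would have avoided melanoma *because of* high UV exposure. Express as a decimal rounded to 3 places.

p₁ = 0.376, p₀ = 0.256.
Under exogeneity and monotonicity, PS = (p₁ − p₀) / (1 − p₀).
PS = (0.376 − 0.256) / (1 − 0.256) = 0.12 / 0.744 ≈ 0.1613

PS ≈ 0.161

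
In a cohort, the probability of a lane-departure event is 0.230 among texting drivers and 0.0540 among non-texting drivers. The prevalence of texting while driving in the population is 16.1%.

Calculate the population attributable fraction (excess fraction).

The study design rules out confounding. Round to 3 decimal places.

Let p₁ = 0.23, p₀ = 0.054.
Overall risk P(Y=1) = π·p₁ + (1−π)·p₀ = 0.161×0.23 + 0.839×0.054 = 0.082336.
Under exogeneity, PAF = [P(Y=1) − p₀] / P(Y=1).
PAF = (0.082336 − 0.054) / 0.082336 ≈ 0.3442

PAF ≈ 0.344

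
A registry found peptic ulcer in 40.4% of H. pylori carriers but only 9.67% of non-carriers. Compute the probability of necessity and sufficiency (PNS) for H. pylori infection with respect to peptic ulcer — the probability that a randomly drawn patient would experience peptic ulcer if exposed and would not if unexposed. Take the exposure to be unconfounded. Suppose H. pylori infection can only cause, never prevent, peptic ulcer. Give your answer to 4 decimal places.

p₁ = 0.404, p₀ = 0.0967.
Under exogeneity and monotonicity, PNS = p₁ − p₀.
PNS = 0.404 − 0.0967 = 0.3073

PNS ≈ 0.3073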